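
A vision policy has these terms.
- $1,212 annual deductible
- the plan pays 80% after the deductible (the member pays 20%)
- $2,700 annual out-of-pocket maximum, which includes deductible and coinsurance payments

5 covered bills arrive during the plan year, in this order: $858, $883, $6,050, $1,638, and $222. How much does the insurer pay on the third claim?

$4,840

Claim 1 — $858: all of it applies to the deductible. Member pays $858; OOP now $858. Insurer: $858 − $858 = $0.
Claim 2 — $883: $354 finishes the deductible; $529 goes to coinsurance; coinsurance $529 × 20% = $105.80. Cost to member: $459.80. OOP to date $1,317.80. Insurer: $883 − $459.80 = $423.20.
Claim 3 — $6,050: deductible already satisfied, so member's share is 20% × $6,050 = $1,210. Member pays $1,210; OOP now $2,527.80. Insurer: $6,050 − $1,210 = $4,840.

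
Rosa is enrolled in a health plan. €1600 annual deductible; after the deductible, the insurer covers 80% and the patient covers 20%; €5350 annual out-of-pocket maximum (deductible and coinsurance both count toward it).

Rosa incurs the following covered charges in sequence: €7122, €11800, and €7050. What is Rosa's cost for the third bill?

€285.60

Claim 1 (€7122): deductible takes €1600, €5522 remains; 20% of €5522 = €1104.40. Patient pays €2704.40; OOP now €2704.40.
Claim 2 (€11800): deductible already satisfied, so patient's share is 20% × €11800 = €2360. Cost to patient: €2360. OOP to date €5064.40.
Claim 3 (€7050): 20% coinsurance on €7050 = €1410. Adding that to €5064.40 gives €6474.40, past the €5350 cap; patient pays only €5350 − €5064.40 = €285.60.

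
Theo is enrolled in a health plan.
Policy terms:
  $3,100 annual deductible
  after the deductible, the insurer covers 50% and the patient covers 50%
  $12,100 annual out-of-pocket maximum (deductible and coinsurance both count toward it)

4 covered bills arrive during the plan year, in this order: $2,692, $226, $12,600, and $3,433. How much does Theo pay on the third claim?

$6,391

Claim 1 — $2,692: fully absorbed by the deductible. Cost to patient: $2,692. OOP to date $2,692.
Claim 2 — $226: all of it applies to the deductible. Patient owes $226 (running OOP $2,918).
Claim 3 — $12,600: $182 finishes the deductible; $12,418 goes to coinsurance; coinsurance $12,418 × 50% = $6,209. Patient owes $6,391 (running OOP $9,309).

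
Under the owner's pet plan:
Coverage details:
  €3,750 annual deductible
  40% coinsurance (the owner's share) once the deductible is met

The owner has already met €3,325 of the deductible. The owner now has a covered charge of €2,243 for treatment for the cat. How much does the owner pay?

€3,325 of the €3,750 deductible is already met, leaving €425.
After the €425 deductible portion, €2,243 − €425 = €1,818 is subject to coinsurance.
40% of €1,818 = €727.20 falls to the owner.
Owner responsibility: €425 + €727.20 = €1,152.20.

€1,152.20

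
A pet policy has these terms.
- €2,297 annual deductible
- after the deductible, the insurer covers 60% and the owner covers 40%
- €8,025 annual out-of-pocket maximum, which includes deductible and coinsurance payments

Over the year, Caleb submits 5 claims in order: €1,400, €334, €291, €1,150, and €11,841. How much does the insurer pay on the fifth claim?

€7,104.60

Claim 1 (€1,400): all of it applies to the deductible. Owner pays €1,400; OOP now €1,400. Insurer: €1,400 − €1,400 = €0.
Claim 2 (€334): all of it applies to the deductible. Owner owes €334 (running OOP €1,734). Insurer: €334 − €334 = €0.
Claim 3 (€291): fully absorbed by the deductible. Owner owes €291 (running OOP €2,025). Insurer: €291 − €291 = €0.
Claim 4 (€1,150): €272 to deductible, leaving €878; owner's 40% is €351.20. Owner owes €623.20 (running OOP €2,648.20). Plan pays €1,150 − €623.20 = €526.80.
Claim 5 (€11,841): deductible met; 40% of €11,841 = €4,736.40. Owner owes €4,736.40 (running OOP €7,384.60). Plan pays €11,841 − €4,736.40 = €7,104.60.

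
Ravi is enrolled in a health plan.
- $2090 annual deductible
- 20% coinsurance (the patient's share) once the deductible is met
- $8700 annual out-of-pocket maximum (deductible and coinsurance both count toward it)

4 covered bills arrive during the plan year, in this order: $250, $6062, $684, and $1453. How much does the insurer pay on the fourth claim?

$1162.40

Claim 1 — $250: fully absorbed by the deductible. Patient owes $250 (running OOP $250). Insurer: $250 − $250 = $0.
Claim 2 — $6062: $1840 finishes the deductible; $4222 goes to coinsurance; coinsurance $4222 × 20% = $844.40. Patient owes $2684.40 (running OOP $2934.40). Plan pays $6062 − $2684.40 = $3377.60.
Claim 3 — $684: 20% coinsurance on $684 = $136.80. Patient owes $136.80 (running OOP $3071.20). Insurer: $684 − $136.80 = $547.20.
Claim 4 — $1453: deductible already satisfied, so patient's share is 20% × $1453 = $290.60. Cost to patient: $290.60. OOP to date $3361.80. Insurer: $1453 − $290.60 = $1162.40.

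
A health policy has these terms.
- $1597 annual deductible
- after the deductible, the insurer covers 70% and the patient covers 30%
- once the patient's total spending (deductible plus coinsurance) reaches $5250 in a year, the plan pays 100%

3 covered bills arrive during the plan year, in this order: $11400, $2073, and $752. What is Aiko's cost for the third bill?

Claim 1 ($11400): deductible takes $1597, $9803 remains; coinsurance $9803 × 30% = $2940.90. Cost to patient: $4537.90. OOP to date $4537.90.
Claim 2 ($2073): deductible already satisfied, so patient's share is 30% × $2073 = $621.90. Patient pays $621.90; OOP now $5159.80.
Claim 3 ($752): 30% coinsurance on $752 = $225.60. That would push OOP to $5385.40, over the $5250 cap, so patient pays $5250 − $5159.80 = $90.20.

$90.20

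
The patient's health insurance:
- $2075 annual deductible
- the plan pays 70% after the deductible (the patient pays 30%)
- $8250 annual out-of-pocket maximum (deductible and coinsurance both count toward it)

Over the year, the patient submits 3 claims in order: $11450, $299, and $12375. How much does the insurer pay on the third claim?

$9102.20

Claim 1 — $11450: $2075 finishes the deductible; $9375 goes to coinsurance; coinsurance $9375 × 30% = $2812.50. Patient pays $4887.50; OOP now $4887.50. Insurer: $11450 − $4887.50 = $6562.50.
Claim 2 — $299: 30% coinsurance on $299 = $89.70. Patient owes $89.70 (running OOP $4977.20). Insurer: $299 − $89.70 = $209.30.
Claim 3 — $12375: deductible already satisfied, so patient's share is 30% × $12375 = $3712.50. Adding that to $4977.20 gives $8689.70, past the $8250 cap; patient pays only $8250 − $4977.20 = $3272.80. Insurer: $12375 − $3272.80 = $9102.20.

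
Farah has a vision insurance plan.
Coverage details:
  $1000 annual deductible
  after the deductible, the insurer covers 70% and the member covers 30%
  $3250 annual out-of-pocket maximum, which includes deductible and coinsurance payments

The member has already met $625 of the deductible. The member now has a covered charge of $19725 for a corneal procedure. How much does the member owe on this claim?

Deductible still to meet: $1000 − $625 = $375.
The remaining $19350 (= $19725 − $375) moves to coinsurance.
30% of $19350 = $5805 falls to the member.
Member responsibility before any cap: $375 + $5805 = $6180.
Adding $6180 to the $625 already spent would give $6805, which exceeds the $3250 cap; the member pays just $3250 − $625 = $2625.

$2625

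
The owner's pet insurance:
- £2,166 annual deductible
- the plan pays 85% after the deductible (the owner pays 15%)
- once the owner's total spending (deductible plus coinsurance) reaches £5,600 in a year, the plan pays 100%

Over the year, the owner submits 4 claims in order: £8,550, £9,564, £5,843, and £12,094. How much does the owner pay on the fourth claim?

£165.35

#1 (£8,550): deductible takes £2,166, £6,384 remains; owner's 15% is £957.60. Owner owes £3,123.60 (running OOP £3,123.60).
#2 (£9,564): 15% coinsurance on £9,564 = £1,434.60. Cost to owner: £1,434.60. OOP to date £4,558.20.
#3 (£5,843): 15% coinsurance on £5,843 = £876.45. Owner owes £876.45 (running OOP £5,434.65).
#4 (£12,094): deductible met; 15% of £12,094 = £1,814.10. OOP would hit £7,248.75 > £5,600, so the cap limits the owner to £5,600 − £5,434.65 = £165.35.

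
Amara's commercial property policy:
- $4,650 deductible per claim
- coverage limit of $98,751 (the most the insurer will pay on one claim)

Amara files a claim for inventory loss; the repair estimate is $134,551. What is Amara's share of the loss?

$35,800

Subtract the deductible: $134,551 − $4,650 = $129,901.
$129,901 exceeds the $98,751 limit, so the insurer pays the limit: $98,751.
Out of pocket: $134,551 − $98,751 = $35,800.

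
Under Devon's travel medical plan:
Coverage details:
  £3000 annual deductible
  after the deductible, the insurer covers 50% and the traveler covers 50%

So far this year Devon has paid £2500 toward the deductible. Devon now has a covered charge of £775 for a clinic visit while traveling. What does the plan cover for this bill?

£2500 of the £3000 deductible is already met, leaving £500.
The remaining £275 (= £775 − £500) moves to coinsurance.
50% of £275 = £137.50 falls to the traveler.
So the traveler owes £500 + £137.50 = £637.50.
The insurer covers the remainder: £775 − £637.50 = £137.50.

£137.50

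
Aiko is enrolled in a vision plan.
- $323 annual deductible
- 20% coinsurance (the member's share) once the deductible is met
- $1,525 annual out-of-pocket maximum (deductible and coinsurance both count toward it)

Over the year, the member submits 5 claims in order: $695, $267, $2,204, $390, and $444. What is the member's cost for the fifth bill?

Claim 1 ($695): deductible takes $323, $372 remains; coinsurance $372 × 20% = $74.40. Member pays $397.40; OOP now $397.40.
Claim 2 ($267): deductible met; 20% of $267 = $53.40. Cost to member: $53.40. OOP to date $450.80.
Claim 3 ($2,204): 20% coinsurance on $2,204 = $440.80. Cost to member: $440.80. OOP to date $891.60.
Claim 4 ($390): 20% coinsurance on $390 = $78. Cost to member: $78. OOP to date $969.60.
Claim 5 ($444): 20% coinsurance on $444 = $88.80. Member pays $88.80; OOP now $1,058.40.

$88.80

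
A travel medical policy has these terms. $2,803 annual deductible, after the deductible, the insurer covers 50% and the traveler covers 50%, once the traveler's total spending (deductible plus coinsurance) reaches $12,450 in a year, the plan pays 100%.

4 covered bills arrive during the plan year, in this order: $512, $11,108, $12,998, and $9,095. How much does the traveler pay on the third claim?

$5,238.50

#1 ($512): fully absorbed by the deductible. Traveler owes $512 (running OOP $512).
#2 ($11,108): $2,291 to deductible, leaving $8,817; 50% of $8,817 = $4,408.50. Traveler owes $6,699.50 (running OOP $7,211.50).
#3 ($12,998): deductible met; 50% of $12,998 = $6,499. OOP would hit $13,710.50 > $12,450, so the cap limits the traveler to $12,450 − $7,211.50 = $5,238.50.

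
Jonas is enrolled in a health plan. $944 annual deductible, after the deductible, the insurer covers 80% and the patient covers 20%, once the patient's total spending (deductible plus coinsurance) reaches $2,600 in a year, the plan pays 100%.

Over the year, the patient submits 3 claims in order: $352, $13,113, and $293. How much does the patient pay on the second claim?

Bill 1, $352: all of it applies to the deductible. Cost to patient: $352. OOP to date $352.
Bill 2, $13,113: $592 finishes the deductible; $12,521 goes to coinsurance; 20% of $12,521 = $2,504.20. Deductible plus coinsurance: $592 + $2,504.20 = $3,096.20. That would push OOP to $3,448.20, over the $2,600 cap, so patient pays $2,600 − $352 = $2,248.

$2,248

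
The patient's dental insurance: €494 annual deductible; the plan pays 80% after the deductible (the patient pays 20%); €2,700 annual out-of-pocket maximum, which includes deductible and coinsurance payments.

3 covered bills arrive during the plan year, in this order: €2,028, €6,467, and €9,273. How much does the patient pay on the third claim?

Claim 1 (€2,028): deductible takes €494, €1,534 remains; coinsurance €1,534 × 20% = €306.80. Patient pays €800.80; OOP now €800.80.
Claim 2 (€6,467): 20% coinsurance on €6,467 = €1,293.40. Cost to patient: €1,293.40. OOP to date €2,094.20.
Claim 3 (€9,273): 20% coinsurance on €9,273 = €1,854.60. Adding that to €2,094.20 gives €3,948.80, past the €2,700 cap; patient pays only €2,700 − €2,094.20 = €605.80.

€605.80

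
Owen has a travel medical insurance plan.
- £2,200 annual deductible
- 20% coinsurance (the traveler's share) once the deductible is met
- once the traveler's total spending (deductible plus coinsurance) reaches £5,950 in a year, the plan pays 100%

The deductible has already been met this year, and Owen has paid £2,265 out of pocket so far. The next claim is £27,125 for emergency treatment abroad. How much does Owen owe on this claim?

£3,685

With the deductible met, the entire £27,125 is subject to coinsurance.
20% of £27,125 = £5,425 falls to the traveler.
Year-to-date out-of-pocket would reach £2,265 + £5,425 = £7,690, above the £5,950 maximum, so the traveler pays only £5,950 − £2,265 = £3,685.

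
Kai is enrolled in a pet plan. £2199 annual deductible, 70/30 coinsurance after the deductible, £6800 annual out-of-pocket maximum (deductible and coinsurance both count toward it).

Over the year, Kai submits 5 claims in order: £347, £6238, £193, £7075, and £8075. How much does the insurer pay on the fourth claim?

£4952.50

Claim 1 — £347: all of it applies to the deductible. Cost to owner: £347. OOP to date £347. Plan pays £347 − £347 = £0.
Claim 2 — £6238: £1852 finishes the deductible; £4386 goes to coinsurance; coinsurance £4386 × 30% = £1315.80. Owner pays £3167.80; OOP now £3514.80. Insurer: £6238 − £3167.80 = £3070.20.
Claim 3 — £193: deductible already satisfied, so owner's share is 30% × £193 = £57.90. Owner pays £57.90; OOP now £3572.70. Insurer: £193 − £57.90 = £135.10.
Claim 4 — £7075: deductible met; 30% of £7075 = £2122.50. Cost to owner: £2122.50. OOP to date £5695.20. Insurer: £7075 − £2122.50 = £4952.50.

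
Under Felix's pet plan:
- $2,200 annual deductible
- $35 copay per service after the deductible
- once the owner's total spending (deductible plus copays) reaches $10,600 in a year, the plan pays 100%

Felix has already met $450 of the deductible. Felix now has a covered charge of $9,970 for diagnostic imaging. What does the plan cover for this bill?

$8,185

Remaining deductible: $2,200 − $450 = $1,750.
The remaining $8,220 (= $9,970 − $1,750) moves to the copay.
Copay on this service: $35.
Owner responsibility before any cap: $1,750 + $35 = $1,785.
Cumulative spending $450 + $1,785 = $2,235 stays under the $10,600 maximum.
Insurer pays the balance: $9,970 − $1,785 = $8,185.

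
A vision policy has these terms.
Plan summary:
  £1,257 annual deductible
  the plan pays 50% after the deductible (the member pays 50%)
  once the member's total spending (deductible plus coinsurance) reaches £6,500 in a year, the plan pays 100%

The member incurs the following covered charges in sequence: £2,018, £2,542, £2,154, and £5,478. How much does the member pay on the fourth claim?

£2,514.50

Claim 1 — £2,018: £1,257 to deductible, leaving £761; coinsurance £761 × 50% = £380.50. Member owes £1,637.50 (running OOP £1,637.50).
Claim 2 — £2,542: deductible already satisfied, so member's share is 50% × £2,542 = £1,271. Member owes £1,271 (running OOP £2,908.50).
Claim 3 — £2,154: 50% coinsurance on £2,154 = £1,077. Member pays £1,077; OOP now £3,985.50.
Claim 4 — £5,478: 50% coinsurance on £5,478 = £2,739. OOP would hit £6,724.50 > £6,500, so the cap limits the member to £6,500 − £3,985.50 = £2,514.50.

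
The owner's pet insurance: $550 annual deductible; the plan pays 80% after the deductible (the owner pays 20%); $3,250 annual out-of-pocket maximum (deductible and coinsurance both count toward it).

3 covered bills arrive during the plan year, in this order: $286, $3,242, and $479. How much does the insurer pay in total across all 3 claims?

$2,765.60

Claim 1 — $286: fully absorbed by the deductible. Owner pays $286; OOP now $286. Insurer: $286 − $286 = $0.
Claim 2 — $3,242: $264 finishes the deductible; $2,978 goes to coinsurance; 20% of $2,978 = $595.60. Owner pays $859.60; OOP now $1,145.60. Insurer: $3,242 − $859.60 = $2,382.40.
Claim 3 — $479: deductible met; 20% of $479 = $95.80. Owner pays $95.80; OOP now $1,241.40. Insurer: $479 − $95.80 = $383.20.
Insurer total: $0 + $2,382.40 + $383.20 = $2,765.60.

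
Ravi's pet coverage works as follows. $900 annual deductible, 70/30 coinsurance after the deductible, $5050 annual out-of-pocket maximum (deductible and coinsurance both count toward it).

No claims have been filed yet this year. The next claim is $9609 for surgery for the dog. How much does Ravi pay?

$3512.70

The full $900 deductible is still open; $900 of this bill applies to it.
After the $900 deductible portion, $9609 − $900 = $8709 is subject to coinsurance.
Owner's 30% share of $8709 is $2612.70.
Owner responsibility before any cap: $900 + $2612.70 = $3512.70.
Cumulative spending $0 + $3512.70 = $3512.70 stays under the $5050 maximum.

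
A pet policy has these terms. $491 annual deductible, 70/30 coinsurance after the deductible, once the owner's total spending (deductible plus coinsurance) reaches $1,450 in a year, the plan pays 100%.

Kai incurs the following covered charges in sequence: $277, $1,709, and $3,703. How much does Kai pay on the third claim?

#1 ($277): fully absorbed by the deductible. Owner owes $277 (running OOP $277).
#2 ($1,709): $214 finishes the deductible; $1,495 goes to coinsurance; owner's 30% is $448.50. Owner pays $662.50; OOP now $939.50.
#3 ($3,703): 30% coinsurance on $3,703 = $1,110.90. That would push OOP to $2,050.40, over the $1,450 cap, so owner pays $1,450 − $939.50 = $510.50.

$510.50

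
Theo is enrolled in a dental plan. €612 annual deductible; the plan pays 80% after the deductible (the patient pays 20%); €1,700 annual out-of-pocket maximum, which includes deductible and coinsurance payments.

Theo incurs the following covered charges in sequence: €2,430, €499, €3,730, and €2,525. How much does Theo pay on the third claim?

€624.60

Claim 1 — €2,430: €612 to deductible, leaving €1,818; patient's 20% is €363.60. Patient pays €975.60; OOP now €975.60.
Claim 2 — €499: deductible already satisfied, so patient's share is 20% × €499 = €99.80. Patient owes €99.80 (running OOP €1,075.40).
Claim 3 — €3,730: 20% coinsurance on €3,730 = €746. Adding that to €1,075.40 gives €1,821.40, past the €1,700 cap; patient pays only €1,700 − €1,075.40 = €624.60.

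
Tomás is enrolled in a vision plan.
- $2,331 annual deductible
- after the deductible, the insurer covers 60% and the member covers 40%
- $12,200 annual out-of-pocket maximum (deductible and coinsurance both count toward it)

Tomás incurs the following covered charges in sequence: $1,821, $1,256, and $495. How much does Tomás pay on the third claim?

#1 ($1,821): all of it applies to the deductible. Member pays $1,821; OOP now $1,821.
#2 ($1,256): $510 finishes the deductible; $746 goes to coinsurance; member's 40% is $298.40. Member pays $808.40; OOP now $2,629.40.
#3 ($495): deductible already satisfied, so member's share is 40% × $495 = $198. Member pays $198; OOP now $2,827.40.

$198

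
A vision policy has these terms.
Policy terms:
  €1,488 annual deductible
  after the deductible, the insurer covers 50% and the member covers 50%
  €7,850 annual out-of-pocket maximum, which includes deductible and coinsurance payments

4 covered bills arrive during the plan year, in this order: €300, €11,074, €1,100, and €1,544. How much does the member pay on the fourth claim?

€772

#1 (€300): fully absorbed by the deductible. Member owes €300 (running OOP €300).
#2 (€11,074): deductible takes €1,188, €9,886 remains; 50% of €9,886 = €4,943. Cost to member: €6,131. OOP to date €6,431.
#3 (€1,100): 50% coinsurance on €1,100 = €550. Cost to member: €550. OOP to date €6,981.
#4 (€1,544): deductible met; 50% of €1,544 = €772. Cost to member: €772. OOP to date €7,753.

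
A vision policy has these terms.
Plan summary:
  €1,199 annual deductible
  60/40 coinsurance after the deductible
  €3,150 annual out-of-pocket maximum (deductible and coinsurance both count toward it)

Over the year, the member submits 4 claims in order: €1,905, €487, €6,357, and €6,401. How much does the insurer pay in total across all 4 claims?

Bill 1, €1,905: €1,199 finishes the deductible; €706 goes to coinsurance; member's 40% is €282.40. Member owes €1,481.40 (running OOP €1,481.40). Plan pays €1,905 − €1,481.40 = €423.60.
Bill 2, €487: deductible already satisfied, so member's share is 40% × €487 = €194.80. Cost to member: €194.80. OOP to date €1,676.20. Plan pays €487 − €194.80 = €292.20.
Bill 3, €6,357: deductible met; 40% of €6,357 = €2,542.80. Adding that to €1,676.20 gives €4,219, past the €3,150 cap; member pays only €3,150 − €1,676.20 = €1,473.80. Plan pays €6,357 − €1,473.80 = €4,883.20.
Bill 4, €6,401: deductible already satisfied, so member's share is 40% × €6,401 = €2,560.40. Adding that to €3,150 gives €5,710.40, past the €3,150 cap; member pays only €3,150 − €3,150 = €0. Plan pays €6,401 − €0 = €6,401.
Insurer total: €423.60 + €292.20 + €4,883.20 + €6,401 = €12,000.

€12,000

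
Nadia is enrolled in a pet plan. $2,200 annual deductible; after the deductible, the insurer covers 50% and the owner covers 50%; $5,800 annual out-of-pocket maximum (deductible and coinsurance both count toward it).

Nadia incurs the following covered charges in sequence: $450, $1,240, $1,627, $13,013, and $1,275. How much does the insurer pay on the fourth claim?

$9,971.50

Claim 1 ($450): entire amount goes to the deductible. Owner owes $450 (running OOP $450). Plan pays $450 − $450 = $0.
Claim 2 ($1,240): fully absorbed by the deductible. Owner pays $1,240; OOP now $1,690. Plan pays $1,240 − $1,240 = $0.
Claim 3 ($1,627): $510 to deductible, leaving $1,117; coinsurance $1,117 × 50% = $558.50. Owner pays $1,068.50; OOP now $2,758.50. Insurer: $1,627 − $1,068.50 = $558.50.
Claim 4 ($13,013): 50% coinsurance on $13,013 = $6,506.50. Adding that to $2,758.50 gives $9,265, past the $5,800 cap; owner pays only $5,800 − $2,758.50 = $3,041.50. Insurer: $13,013 − $3,041.50 = $9,971.50.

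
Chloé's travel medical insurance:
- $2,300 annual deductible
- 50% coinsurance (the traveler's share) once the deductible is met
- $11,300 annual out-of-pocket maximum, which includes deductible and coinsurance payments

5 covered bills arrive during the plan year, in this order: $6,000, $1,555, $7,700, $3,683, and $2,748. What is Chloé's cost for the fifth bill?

$681

Claim 1 ($6,000): deductible takes $2,300, $3,700 remains; 50% of $3,700 = $1,850. Traveler pays $4,150; OOP now $4,150.
Claim 2 ($1,555): deductible met; 50% of $1,555 = $777.50. Traveler pays $777.50; OOP now $4,927.50.
Claim 3 ($7,700): deductible met; 50% of $7,700 = $3,850. Traveler owes $3,850 (running OOP $8,777.50).
Claim 4 ($3,683): deductible already satisfied, so traveler's share is 50% × $3,683 = $1,841.50. Cost to traveler: $1,841.50. OOP to date $10,619.
Claim 5 ($2,748): 50% coinsurance on $2,748 = $1,374. Adding that to $10,619 gives $11,993, past the $11,300 cap; traveler pays only $11,300 − $10,619 = $681.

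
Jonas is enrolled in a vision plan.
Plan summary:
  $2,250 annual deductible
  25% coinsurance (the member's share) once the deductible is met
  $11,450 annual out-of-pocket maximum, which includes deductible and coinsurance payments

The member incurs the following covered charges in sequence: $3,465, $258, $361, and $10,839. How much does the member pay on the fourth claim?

#1 ($3,465): deductible takes $2,250, $1,215 remains; coinsurance $1,215 × 25% = $303.75. Member pays $2,553.75; OOP now $2,553.75.
#2 ($258): deductible met; 25% of $258 = $64.50. Member owes $64.50 (running OOP $2,618.25).
#3 ($361): deductible met; 25% of $361 = $90.25. Cost to member: $90.25. OOP to date $2,708.50.
#4 ($10,839): 25% coinsurance on $10,839 = $2,709.75. Cost to member: $2,709.75. OOP to date $5,418.25.

$2,709.75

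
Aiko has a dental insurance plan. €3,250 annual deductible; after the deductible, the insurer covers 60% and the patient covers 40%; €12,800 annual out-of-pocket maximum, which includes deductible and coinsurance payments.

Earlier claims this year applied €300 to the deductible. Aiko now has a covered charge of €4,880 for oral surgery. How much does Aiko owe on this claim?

€3,722

Remaining deductible: €3,250 − €300 = €2,950.
That leaves €4,880 − €2,950 = €1,930 for coinsurance.
Patient's 40% share of €1,930 is €772.
That puts the patient's cost at €2,950 + €772 = €3,722 before any cap.
Cumulative spending €300 + €3,722 = €4,022 stays under the €12,800 maximum.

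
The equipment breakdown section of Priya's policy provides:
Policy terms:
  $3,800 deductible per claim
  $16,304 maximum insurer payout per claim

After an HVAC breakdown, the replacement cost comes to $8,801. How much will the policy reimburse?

$5,001

Subtract the deductible: $8,801 − $3,800 = $5,001.
$5,001 ≤ $16,304, so the limit doesn't bind; insurer pays $5,001.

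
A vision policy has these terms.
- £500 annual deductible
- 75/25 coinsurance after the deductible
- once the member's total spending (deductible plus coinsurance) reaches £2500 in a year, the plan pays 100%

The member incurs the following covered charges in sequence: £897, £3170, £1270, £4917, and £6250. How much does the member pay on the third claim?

£317.50

Claim 1 — £897: £500 finishes the deductible; £397 goes to coinsurance; 25% of £397 = £99.25. Cost to member: £599.25. OOP to date £599.25.
Claim 2 — £3170: 25% coinsurance on £3170 = £792.50. Member owes £792.50 (running OOP £1391.75).
Claim 3 — £1270: deductible already satisfied, so member's share is 25% × £1270 = £317.50. Cost to member: £317.50. OOP to date £1709.25.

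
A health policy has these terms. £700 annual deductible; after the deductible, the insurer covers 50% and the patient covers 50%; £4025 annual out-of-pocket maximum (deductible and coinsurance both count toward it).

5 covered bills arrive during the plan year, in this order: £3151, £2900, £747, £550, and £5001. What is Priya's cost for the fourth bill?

Claim 1 (£3151): £700 finishes the deductible; £2451 goes to coinsurance; patient's 50% is £1225.50. Patient owes £1925.50 (running OOP £1925.50).
Claim 2 (£2900): deductible met; 50% of £2900 = £1450. Patient pays £1450; OOP now £3375.50.
Claim 3 (£747): deductible already satisfied, so patient's share is 50% × £747 = £373.50. Patient pays £373.50; OOP now £3749.
Claim 4 (£550): 50% coinsurance on £550 = £275. Patient pays £275; OOP now £4024.

£275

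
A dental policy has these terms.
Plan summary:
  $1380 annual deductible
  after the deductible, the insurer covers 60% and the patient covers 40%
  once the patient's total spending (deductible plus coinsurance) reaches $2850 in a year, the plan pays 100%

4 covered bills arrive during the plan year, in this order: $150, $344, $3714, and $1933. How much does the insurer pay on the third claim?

$1696.80

Claim 1 ($150): entire amount goes to the deductible. Patient owes $150 (running OOP $150). Insurer: $150 − $150 = $0.
Claim 2 ($344): fully absorbed by the deductible. Cost to patient: $344. OOP to date $494. Insurer: $344 − $344 = $0.
Claim 3 ($3714): $886 to deductible, leaving $2828; patient's 40% is $1131.20. Cost to patient: $2017.20. OOP to date $2511.20. Insurer: $3714 − $2017.20 = $1696.80.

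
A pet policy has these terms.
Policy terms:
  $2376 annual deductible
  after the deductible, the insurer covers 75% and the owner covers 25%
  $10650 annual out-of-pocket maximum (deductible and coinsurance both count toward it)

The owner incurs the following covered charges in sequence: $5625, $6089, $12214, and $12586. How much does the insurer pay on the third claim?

$9160.50

Bill 1, $5625: $2376 finishes the deductible; $3249 goes to coinsurance; 25% of $3249 = $812.25. Cost to owner: $3188.25. OOP to date $3188.25. Plan pays $5625 − $3188.25 = $2436.75.
Bill 2, $6089: deductible met; 25% of $6089 = $1522.25. Owner pays $1522.25; OOP now $4710.50. Insurer: $6089 − $1522.25 = $4566.75.
Bill 3, $12214: deductible met; 25% of $12214 = $3053.50. Cost to owner: $3053.50. OOP to date $7764. Plan pays $12214 − $3053.50 = $9160.50.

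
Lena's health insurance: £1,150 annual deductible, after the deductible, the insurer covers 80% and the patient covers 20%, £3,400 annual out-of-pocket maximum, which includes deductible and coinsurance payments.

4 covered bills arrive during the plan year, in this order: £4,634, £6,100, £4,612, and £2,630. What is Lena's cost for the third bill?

Bill 1, £4,634: £1,150 finishes the deductible; £3,484 goes to coinsurance; coinsurance £3,484 × 20% = £696.80. Cost to patient: £1,846.80. OOP to date £1,846.80.
Bill 2, £6,100: 20% coinsurance on £6,100 = £1,220. Patient pays £1,220; OOP now £3,066.80.
Bill 3, £4,612: deductible already satisfied, so patient's share is 20% × £4,612 = £922.40. Adding that to £3,066.80 gives £3,989.20, past the £3,400 cap; patient pays only £3,400 − £3,066.80 = £333.20.

£333.20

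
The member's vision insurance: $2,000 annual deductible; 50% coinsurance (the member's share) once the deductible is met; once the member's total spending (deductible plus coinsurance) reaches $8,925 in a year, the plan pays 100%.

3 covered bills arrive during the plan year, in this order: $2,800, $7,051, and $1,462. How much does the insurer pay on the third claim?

$731

#1 ($2,800): $2,000 to deductible, leaving $800; 50% of $800 = $400. Member pays $2,400; OOP now $2,400. Plan pays $2,800 − $2,400 = $400.
#2 ($7,051): deductible met; 50% of $7,051 = $3,525.50. Cost to member: $3,525.50. OOP to date $5,925.50. Plan pays $7,051 − $3,525.50 = $3,525.50.
#3 ($1,462): 50% coinsurance on $1,462 = $731. Member owes $731 (running OOP $6,656.50). Plan pays $1,462 − $731 = $731.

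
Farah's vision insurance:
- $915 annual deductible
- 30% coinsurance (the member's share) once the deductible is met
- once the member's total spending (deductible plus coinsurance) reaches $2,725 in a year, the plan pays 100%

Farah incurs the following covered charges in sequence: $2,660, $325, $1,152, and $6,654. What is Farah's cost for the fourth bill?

Bill 1, $2,660: $915 finishes the deductible; $1,745 goes to coinsurance; member's 30% is $523.50. Member pays $1,438.50; OOP now $1,438.50.
Bill 2, $325: deductible already satisfied, so member's share is 30% × $325 = $97.50. Cost to member: $97.50. OOP to date $1,536.
Bill 3, $1,152: 30% coinsurance on $1,152 = $345.60. Member pays $345.60; OOP now $1,881.60.
Bill 4, $6,654: 30% coinsurance on $6,654 = $1,996.20. Adding that to $1,881.60 gives $3,877.80, past the $2,725 cap; member pays only $2,725 − $1,881.60 = $843.40.

$843.40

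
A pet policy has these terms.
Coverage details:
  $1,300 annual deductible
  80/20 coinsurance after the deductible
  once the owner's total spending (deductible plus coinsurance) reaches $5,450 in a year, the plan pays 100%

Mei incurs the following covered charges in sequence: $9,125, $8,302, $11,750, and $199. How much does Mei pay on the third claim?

$924.60

Claim 1 ($9,125): $1,300 finishes the deductible; $7,825 goes to coinsurance; coinsurance $7,825 × 20% = $1,565. Owner pays $2,865; OOP now $2,865.
Claim 2 ($8,302): deductible already satisfied, so owner's share is 20% × $8,302 = $1,660.40. Owner pays $1,660.40; OOP now $4,525.40.
Claim 3 ($11,750): 20% coinsurance on $11,750 = $2,350. That would push OOP to $6,875.40, over the $5,450 cap, so owner pays $5,450 − $4,525.40 = $924.60.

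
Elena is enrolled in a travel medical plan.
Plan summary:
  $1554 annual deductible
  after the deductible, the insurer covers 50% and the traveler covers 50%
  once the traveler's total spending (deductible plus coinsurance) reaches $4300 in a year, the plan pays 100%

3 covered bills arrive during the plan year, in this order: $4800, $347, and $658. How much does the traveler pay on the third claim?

$329

Bill 1, $4800: deductible takes $1554, $3246 remains; coinsurance $3246 × 50% = $1623. Traveler pays $3177; OOP now $3177.
Bill 2, $347: deductible met; 50% of $347 = $173.50. Traveler pays $173.50; OOP now $3350.50.
Bill 3, $658: 50% coinsurance on $658 = $329. Traveler pays $329; OOP now $3679.50.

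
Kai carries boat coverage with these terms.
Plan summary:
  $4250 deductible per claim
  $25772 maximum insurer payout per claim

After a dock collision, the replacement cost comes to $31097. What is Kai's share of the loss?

$5325

Subtract the deductible: $31097 − $4250 = $26847.
The $25772 per-incident cap binds; insurer pays $25772.
The owner bears the rest of the original loss: $31097 − $25772 = $5325.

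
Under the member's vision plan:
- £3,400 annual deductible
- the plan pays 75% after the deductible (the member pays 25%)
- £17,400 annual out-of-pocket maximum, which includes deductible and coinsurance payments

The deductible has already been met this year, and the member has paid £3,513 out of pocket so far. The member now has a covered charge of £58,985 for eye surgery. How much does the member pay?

£13,887

The deductible is already satisfied, so the full bill goes to coinsurance.
Member's 25% share of £58,985 is £14,746.25.
Adding £14,746.25 to the £3,513 already spent would give £18,259.25, which exceeds the £17,400 cap; the member pays just £17,400 − £3,513 = £13,887.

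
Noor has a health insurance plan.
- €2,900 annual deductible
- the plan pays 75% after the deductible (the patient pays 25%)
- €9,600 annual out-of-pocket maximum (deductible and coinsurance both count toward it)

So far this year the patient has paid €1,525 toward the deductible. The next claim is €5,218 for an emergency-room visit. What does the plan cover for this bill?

€2,882.25

Deductible still to meet: €2,900 − €1,525 = €1,375.
The remaining €3,843 (= €5,218 − €1,375) moves to coinsurance.
Coinsurance: €3,843 × 25% = €960.75.
So the patient owes €1,375 + €960.75 = €2,335.75 before any cap.
Year-to-date out-of-pocket becomes €1,525 + €2,335.75 = €3,860.75, still under the €9,600 maximum, so no cap applies.
The plan picks up €5,218 − €2,335.75 = €2,882.25.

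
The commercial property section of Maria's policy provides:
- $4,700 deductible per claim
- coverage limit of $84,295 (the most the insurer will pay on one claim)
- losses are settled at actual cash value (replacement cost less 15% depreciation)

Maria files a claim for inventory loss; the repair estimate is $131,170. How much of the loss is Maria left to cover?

Depreciate 15%: the covered value is $131,170 × 0.85 = $111,494.50.
Subtract the deductible: $111,494.50 − $4,700 = $106,794.50.
Since $106,794.50 > $84,295, the payout is capped at $84,295.
Business's share is the uncovered remainder: $131,170 − $84,295 = $46,875.

$46,875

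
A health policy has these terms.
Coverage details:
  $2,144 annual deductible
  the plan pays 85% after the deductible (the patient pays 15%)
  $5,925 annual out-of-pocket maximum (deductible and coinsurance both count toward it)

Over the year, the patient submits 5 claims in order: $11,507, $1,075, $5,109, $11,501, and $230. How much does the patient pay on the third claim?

$766.35

Bill 1, $11,507: deductible takes $2,144, $9,363 remains; 15% of $9,363 = $1,404.45. Cost to patient: $3,548.45. OOP to date $3,548.45.
Bill 2, $1,075: 15% coinsurance on $1,075 = $161.25. Cost to patient: $161.25. OOP to date $3,709.70.
Bill 3, $5,109: 15% coinsurance on $5,109 = $766.35. Cost to patient: $766.35. OOP to date $4,476.05.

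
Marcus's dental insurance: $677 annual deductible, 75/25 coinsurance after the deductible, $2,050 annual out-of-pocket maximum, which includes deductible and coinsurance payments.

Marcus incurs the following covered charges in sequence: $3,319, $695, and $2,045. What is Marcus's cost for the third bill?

Bill 1, $3,319: deductible takes $677, $2,642 remains; 25% of $2,642 = $660.50. Patient owes $1,337.50 (running OOP $1,337.50).
Bill 2, $695: 25% coinsurance on $695 = $173.75. Cost to patient: $173.75. OOP to date $1,511.25.
Bill 3, $2,045: deductible already satisfied, so patient's share is 25% × $2,045 = $511.25. Patient owes $511.25 (running OOP $2,022.50).

$511.25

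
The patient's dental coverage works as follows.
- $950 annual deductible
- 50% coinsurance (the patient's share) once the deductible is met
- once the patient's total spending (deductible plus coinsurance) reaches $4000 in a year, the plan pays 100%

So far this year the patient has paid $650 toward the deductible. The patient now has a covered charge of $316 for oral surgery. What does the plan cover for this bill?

$8

$650 of the $950 deductible is already met, leaving $300.
After the $300 deductible portion, $316 − $300 = $16 is subject to coinsurance.
Coinsurance: $16 × 50% = $8.
So the patient owes $300 + $8 = $308 before any cap.
Cumulative spending $650 + $308 = $958 stays under the $4000 maximum.
The plan picks up $316 − $308 = $8.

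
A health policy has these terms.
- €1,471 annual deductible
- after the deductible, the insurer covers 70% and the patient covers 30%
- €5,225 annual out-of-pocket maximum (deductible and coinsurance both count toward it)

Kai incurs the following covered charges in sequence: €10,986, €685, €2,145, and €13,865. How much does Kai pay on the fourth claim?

#1 (€10,986): €1,471 finishes the deductible; €9,515 goes to coinsurance; 30% of €9,515 = €2,854.50. Cost to patient: €4,325.50. OOP to date €4,325.50.
#2 (€685): 30% coinsurance on €685 = €205.50. Patient owes €205.50 (running OOP €4,531).
#3 (€2,145): deductible already satisfied, so patient's share is 30% × €2,145 = €643.50. Patient pays €643.50; OOP now €5,174.50.
#4 (€13,865): 30% coinsurance on €13,865 = €4,159.50. Adding that to €5,174.50 gives €9,334, past the €5,225 cap; patient pays only €5,225 − €5,174.50 = €50.50.

€50.50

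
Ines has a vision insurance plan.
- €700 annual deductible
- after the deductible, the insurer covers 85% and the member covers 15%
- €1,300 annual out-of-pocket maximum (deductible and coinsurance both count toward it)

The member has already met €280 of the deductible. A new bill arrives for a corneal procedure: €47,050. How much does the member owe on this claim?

€1,020

Remaining deductible: €700 − €280 = €420.
The remaining €46,630 (= €47,050 − €420) moves to coinsurance.
Coinsurance: €46,630 × 15% = €6,994.50.
That puts the member's cost at €420 + €6,994.50 = €7,414.50 before any cap.
Adding €7,414.50 to the €280 already spent would give €7,694.50, which exceeds the €1,300 cap; the member pays just €1,300 − €280 = €1,020.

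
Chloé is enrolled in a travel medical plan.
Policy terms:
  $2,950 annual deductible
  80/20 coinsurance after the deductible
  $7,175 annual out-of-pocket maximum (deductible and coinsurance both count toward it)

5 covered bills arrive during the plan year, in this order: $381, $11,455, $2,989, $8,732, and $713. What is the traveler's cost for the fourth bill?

$1,746.40

Bill 1, $381: fully absorbed by the deductible. Cost to traveler: $381. OOP to date $381.
Bill 2, $11,455: deductible takes $2,569, $8,886 remains; 20% of $8,886 = $1,777.20. Cost to traveler: $4,346.20. OOP to date $4,727.20.
Bill 3, $2,989: 20% coinsurance on $2,989 = $597.80. Traveler pays $597.80; OOP now $5,325.
Bill 4, $8,732: 20% coinsurance on $8,732 = $1,746.40. Traveler pays $1,746.40; OOP now $7,071.40.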